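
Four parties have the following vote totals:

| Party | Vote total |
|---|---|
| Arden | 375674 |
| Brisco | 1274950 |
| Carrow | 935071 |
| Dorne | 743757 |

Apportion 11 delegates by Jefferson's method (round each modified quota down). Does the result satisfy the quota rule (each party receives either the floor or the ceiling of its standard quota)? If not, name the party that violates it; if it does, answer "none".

Standard quotas: Arden 1.241, Brisco 4.212, Carrow 3.089, Dorne 2.457.
Jefferson allocation: Arden 1, Brisco 5, Carrow 3, Dorne 2.
Every allocation lies between the lower and upper quota.

none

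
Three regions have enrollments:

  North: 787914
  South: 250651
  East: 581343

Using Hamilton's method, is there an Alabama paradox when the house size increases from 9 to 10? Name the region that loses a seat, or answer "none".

South

At 9 seats: North 4, South 2, East 3.
At 10 seats: North 5, South 1, East 4.
South drops from 2 to 1.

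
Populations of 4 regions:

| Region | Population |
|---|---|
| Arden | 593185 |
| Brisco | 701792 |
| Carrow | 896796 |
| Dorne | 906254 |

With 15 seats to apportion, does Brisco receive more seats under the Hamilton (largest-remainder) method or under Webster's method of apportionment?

Hamilton

Hamilton: Arden 3, Brisco 4, Carrow 4, Dorne 4.
Webster: Arden 3, Brisco 3, Carrow 4, Dorne 5.
Brisco gets 4 under Hamilton and 3 under Webster.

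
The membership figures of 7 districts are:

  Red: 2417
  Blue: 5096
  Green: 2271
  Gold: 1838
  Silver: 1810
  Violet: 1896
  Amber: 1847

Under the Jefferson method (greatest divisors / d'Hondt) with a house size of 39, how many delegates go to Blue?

Standard divisor 17175/39 ≈ 440.385; standard quotas: Red 5.488, Blue 11.572, Green 5.157, Gold 4.174, Silver 4.110, Violet 4.305, Amber 4.194.
Rounding down gives 5, 11, 5, 4, 4, 4, 4 = 37 seats, so the divisor must be adjusted.
With modified divisor 400: modified quotas Red 6.043, Blue 12.740, Green 5.678, Gold 4.595, Silver 4.525, Violet 4.740, Amber 4.617.
Rounding down: Red 6, Blue 12, Green 5, Gold 4, Silver 4, Violet 4, Amber 4 (total 39).
Blue receives 12.

12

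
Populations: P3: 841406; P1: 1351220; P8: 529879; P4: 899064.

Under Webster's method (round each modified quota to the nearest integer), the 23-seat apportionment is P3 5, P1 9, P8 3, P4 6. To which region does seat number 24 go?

Priority for the next seat is population ÷ (current seats + 0.5).
Priorities: P3 152982.909, P1 142233.684, P8 151394.000, P4 138317.538.
Highest priority: P3.

P3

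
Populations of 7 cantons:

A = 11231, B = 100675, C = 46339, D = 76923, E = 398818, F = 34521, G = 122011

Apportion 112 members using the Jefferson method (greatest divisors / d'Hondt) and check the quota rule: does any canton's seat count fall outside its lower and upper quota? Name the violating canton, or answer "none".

E

Standard quotas: A 1.591, B 14.264, C 6.565, D 10.898, E 56.504, F 4.891, G 17.286.
Jefferson allocation: A 1, B 14, C 6, D 11, E 58, F 5, G 17.
E has quota 56.504 (lower 56, upper 57) but receives 58 — outside the quota interval.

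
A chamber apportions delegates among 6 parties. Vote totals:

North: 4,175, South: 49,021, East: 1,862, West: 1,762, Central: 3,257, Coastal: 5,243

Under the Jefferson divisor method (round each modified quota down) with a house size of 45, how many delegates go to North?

3

Standard divisor 65320/45 ≈ 1451.556; standard quotas: North 2.876, South 33.771, East 1.283, West 1.214, Central 2.244, Coastal 3.612.
Rounding down gives 2, 33, 1, 1, 2, 3 = 42 seats, so the divisor must be adjusted.
With modified divisor 1380: modified quotas North 3.025, South 35.522, East 1.349, West 1.277, Central 2.360, Coastal 3.799.
Rounding down: North 3, South 35, East 1, West 1, Central 2, Coastal 3 (total 45).
North receives 3.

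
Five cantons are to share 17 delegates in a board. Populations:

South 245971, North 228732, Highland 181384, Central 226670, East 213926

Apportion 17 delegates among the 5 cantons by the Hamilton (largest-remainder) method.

Total 1096683; standard divisor 1096683/17 ≈ 64510.765.
Standard quotas: South 3.8129, North 3.5456, Highland 2.8117, Central 3.5137, East 3.3161.
Lower quotas: South 3, North 3, Highland 2, Central 3, East 3 (sum 14, leaving 3 seats).
Remainders in descending order: South 0.8129, Highland 0.8117, North 0.5456, Central 0.5137, East 0.3161.
Largest remainders: South, Highland, North receive the extra seats.

South=4; North=4; Highland=3; Central=3; East=3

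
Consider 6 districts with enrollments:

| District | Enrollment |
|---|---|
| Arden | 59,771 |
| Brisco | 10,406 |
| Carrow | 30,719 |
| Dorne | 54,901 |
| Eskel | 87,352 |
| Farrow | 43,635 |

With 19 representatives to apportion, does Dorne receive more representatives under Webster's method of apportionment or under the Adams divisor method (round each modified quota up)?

Webster: Arden 4, Brisco 1, Carrow 2, Dorne 3, Eskel 6, Farrow 3.
Adams: Arden 4, Brisco 1, Carrow 2, Dorne 4, Eskel 5, Farrow 3.
Dorne gets 3 under Webster and 4 under Adams.

Adams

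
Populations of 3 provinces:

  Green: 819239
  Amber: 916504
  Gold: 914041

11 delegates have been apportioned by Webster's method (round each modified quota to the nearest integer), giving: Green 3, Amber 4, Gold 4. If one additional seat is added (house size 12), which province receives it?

Priority for the next seat is population ÷ (current seats + 0.5).
Priorities: Green 234068.286, Amber 203667.556, Gold 203120.222.
Highest priority: Green.

Green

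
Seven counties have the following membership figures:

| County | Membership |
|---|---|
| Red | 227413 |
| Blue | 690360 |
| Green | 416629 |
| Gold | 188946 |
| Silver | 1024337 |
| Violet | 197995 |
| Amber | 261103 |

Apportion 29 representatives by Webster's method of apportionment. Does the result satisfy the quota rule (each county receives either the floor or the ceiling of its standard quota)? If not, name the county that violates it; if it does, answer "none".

none

Standard quotas: Red 2.193, Blue 6.658, Green 4.018, Gold 1.822, Silver 9.880, Violet 1.910, Amber 2.518.
Webster allocation: Red 2, Blue 7, Green 4, Gold 2, Silver 10, Violet 2, Amber 2.
Every allocation lies between the lower and upper quota.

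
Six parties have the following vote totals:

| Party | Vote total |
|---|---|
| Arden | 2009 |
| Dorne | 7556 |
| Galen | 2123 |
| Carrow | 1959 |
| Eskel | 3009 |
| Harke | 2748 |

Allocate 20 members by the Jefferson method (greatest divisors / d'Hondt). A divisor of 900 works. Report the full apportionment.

With modified divisor 900: modified quotas Arden 2.232, Dorne 8.396, Galen 2.359, Carrow 2.177, Eskel 3.343, Harke 3.053.
Rounding down: Arden 2, Dorne 8, Galen 2, Carrow 2, Eskel 3, Harke 3 (total 20).

Arden: 2; Dorne: 8; Galen: 2; Carrow: 2; Eskel: 3; Harke: 3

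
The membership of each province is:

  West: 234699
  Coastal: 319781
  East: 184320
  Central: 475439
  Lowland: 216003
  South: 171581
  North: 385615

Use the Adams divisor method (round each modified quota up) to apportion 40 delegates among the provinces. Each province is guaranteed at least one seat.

Standard divisor 1987438/40 ≈ 49685.95; standard quotas: West 4.724, Coastal 6.436, East 3.710, Central 9.569, Lowland 4.347, South 3.453, North 7.761.
Rounding up gives 5, 7, 4, 10, 5, 4, 8 = 43 seats, so the divisor must be adjusted.
With modified divisor 54500: modified quotas West 4.306, Coastal 5.868, East 3.382, Central 8.724, Lowland 3.963, South 3.148, North 7.076.
Rounding up: West 5, Coastal 6, East 4, Central 9, Lowland 4, South 4, North 8 (total 40).

West=5, Coastal=6, East=4, Central=9, Lowland=4, South=4, North=8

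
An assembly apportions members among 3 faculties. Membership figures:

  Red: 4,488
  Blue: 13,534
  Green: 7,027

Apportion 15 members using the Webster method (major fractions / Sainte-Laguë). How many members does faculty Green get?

Standard divisor 25049/15 ≈ 1669.933; standard quotas: Red 2.688, Blue 8.105, Green 4.208.
Rounding to the nearest integer gives Red 3, Blue 8, Green 4 — total 15, matching the house size, so no adjustment is needed.
Green receives 4.

4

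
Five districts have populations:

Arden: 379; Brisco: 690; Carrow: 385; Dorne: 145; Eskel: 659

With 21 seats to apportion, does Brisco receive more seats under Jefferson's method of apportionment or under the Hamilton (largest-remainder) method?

Jefferson: Arden 3, Brisco 7, Carrow 4, Dorne 1, Eskel 6.
Hamilton: Arden 4, Brisco 6, Carrow 4, Dorne 1, Eskel 6.
Brisco gets 7 under Jefferson and 6 under Hamilton.

Jefferson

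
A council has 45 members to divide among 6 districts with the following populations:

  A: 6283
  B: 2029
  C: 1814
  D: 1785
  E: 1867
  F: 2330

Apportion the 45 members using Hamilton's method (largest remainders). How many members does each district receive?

A 18, B 6, C 5, D 5, E 5, F 6

The standard divisor is 16108/45 ≈ 357.956.
Standard quotas: A 17.5525, B 5.6683, C 5.0677, D 4.9867, E 5.2157, F 6.5092.
Lower quotas: A 17, B 5, C 5, D 4, E 5, F 6 (sum 42, leaving 3 seats).
Remainders in descending order: D 0.9867, B 0.6683, A 0.5525, F 0.5092, E 0.2157, C 0.0677.
The surplus seats go to D, B, A.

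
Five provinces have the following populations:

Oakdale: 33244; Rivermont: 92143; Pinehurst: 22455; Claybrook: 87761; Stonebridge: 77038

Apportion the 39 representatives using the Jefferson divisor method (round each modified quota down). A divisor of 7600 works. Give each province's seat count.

With modified divisor 7600: modified quotas Oakdale 4.374, Rivermont 12.124, Pinehurst 2.955, Claybrook 11.547, Stonebridge 10.137.
Rounding down: Oakdale 4, Rivermont 12, Pinehurst 2, Claybrook 11, Stonebridge 10 (total 39).

Oakdale 4; Rivermont 12; Pinehurst 2; Claybrook 11; Stonebridge 10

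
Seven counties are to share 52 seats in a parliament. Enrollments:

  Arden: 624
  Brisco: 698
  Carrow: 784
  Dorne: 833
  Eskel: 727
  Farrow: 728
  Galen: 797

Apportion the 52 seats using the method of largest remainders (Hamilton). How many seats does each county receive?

The standard divisor is 5191/52 ≈ 99.827.
Standard quotas: Arden 6.251, Brisco 6.992, Carrow 7.854, Dorne 8.344, Eskel 7.283, Farrow 7.293, Galen 7.984.
Lower quotas: Arden 6, Brisco 6, Carrow 7, Dorne 8, Eskel 7, Farrow 7, Galen 7 (sum 48, leaving 4 seats).
Remainders in descending order: Brisco 0.992, Galen 0.984, Carrow 0.854, Dorne 0.344, Farrow 0.293, Eskel 0.283, Arden 0.251.
Largest remainders: Brisco, Galen, Carrow, Dorne receive the extra seats.

Arden: 6; Brisco: 7; Carrow: 8; Dorne: 9; Eskel: 7; Farrow: 7; Galen: 8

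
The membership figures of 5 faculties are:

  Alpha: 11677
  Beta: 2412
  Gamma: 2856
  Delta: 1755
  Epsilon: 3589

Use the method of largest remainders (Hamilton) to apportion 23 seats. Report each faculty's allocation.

Alpha=12; Beta=2; Gamma=3; Delta=2; Epsilon=4

The standard divisor is 22289/23 ≈ 969.087.
Standard quotas: Alpha 12.0495, Beta 2.4889, Gamma 2.9471, Delta 1.8110, Epsilon 3.7035.
Lower quotas: Alpha 12, Beta 2, Gamma 2, Delta 1, Epsilon 3 (sum 20, leaving 3 seats).
Remainders in descending order: Gamma 0.9471, Delta 0.8110, Epsilon 0.7035, Beta 0.4889, Alpha 0.0495.
The surplus seats go to Gamma, Delta, Epsilon.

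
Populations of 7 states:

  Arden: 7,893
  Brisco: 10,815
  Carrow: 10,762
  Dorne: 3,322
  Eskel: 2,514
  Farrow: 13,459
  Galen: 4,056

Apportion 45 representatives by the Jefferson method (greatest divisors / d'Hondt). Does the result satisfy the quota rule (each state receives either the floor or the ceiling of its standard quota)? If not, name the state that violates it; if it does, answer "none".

none

Standard quotas: Arden 6.724, Brisco 9.214, Carrow 9.169, Dorne 2.830, Eskel 2.142, Farrow 11.466, Galen 3.455.
Jefferson allocation: Arden 7, Brisco 9, Carrow 9, Dorne 3, Eskel 2, Farrow 12, Galen 3.
Every allocation lies between the lower and upper quota.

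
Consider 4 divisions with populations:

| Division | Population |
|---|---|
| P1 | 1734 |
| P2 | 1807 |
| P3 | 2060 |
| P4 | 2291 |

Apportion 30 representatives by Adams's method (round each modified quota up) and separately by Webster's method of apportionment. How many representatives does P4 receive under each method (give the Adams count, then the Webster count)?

8 and 9

Adams: P1 7, P2 7, P3 8, P4 8.
Webster: P1 6, P2 7, P3 8, P4 9.
P4 gets 8 under Adams and 9 under Webster.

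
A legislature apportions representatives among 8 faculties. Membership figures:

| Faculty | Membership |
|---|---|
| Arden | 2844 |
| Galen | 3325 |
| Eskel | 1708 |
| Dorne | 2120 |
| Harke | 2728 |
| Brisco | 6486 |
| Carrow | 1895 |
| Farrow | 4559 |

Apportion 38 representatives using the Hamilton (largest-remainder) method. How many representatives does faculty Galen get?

Standard divisor: 25665 ÷ 38 ≈ 675.395.
Standard quotas: Arden 4.2109, Galen 4.9230, Eskel 2.5289, Dorne 3.1389, Harke 4.0391, Brisco 9.6033, Carrow 2.8058, Farrow 6.7501.
Lower quotas: Arden 4, Galen 4, Eskel 2, Dorne 3, Harke 4, Brisco 9, Carrow 2, Farrow 6 (sum 34, leaving 4 seats).
Remainders in descending order: Galen 0.9230, Carrow 0.8058, Farrow 0.7501, Brisco 0.6033, Eskel 0.5289, Arden 0.2109, Dorne 0.1389, Harke 0.0391.
Largest remainders: Galen, Carrow, Farrow, Brisco receive the extra seats.
Galen receives 5.

5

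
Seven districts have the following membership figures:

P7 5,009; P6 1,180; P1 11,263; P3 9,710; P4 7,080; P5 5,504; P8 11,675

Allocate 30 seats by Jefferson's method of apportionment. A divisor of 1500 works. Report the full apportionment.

With modified divisor 1500: modified quotas P7 3.339, P6 0.787, P1 7.509, P3 6.473, P4 4.720, P5 3.669, P8 7.783.
Rounding down: P7 3, P6 0, P1 7, P3 6, P4 4, P5 3, P8 7 (total 30).

P7=3, P6=0, P1=7, P3=6, P4=4, P5=3, P8=7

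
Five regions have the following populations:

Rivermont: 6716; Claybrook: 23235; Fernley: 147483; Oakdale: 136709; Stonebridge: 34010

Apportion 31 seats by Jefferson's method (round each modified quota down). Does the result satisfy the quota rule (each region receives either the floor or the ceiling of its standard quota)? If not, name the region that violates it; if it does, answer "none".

Standard quotas: Rivermont 0.598, Claybrook 2.069, Fernley 13.132, Oakdale 12.173, Stonebridge 3.028.
Jefferson allocation: Rivermont 0, Claybrook 2, Fernley 14, Oakdale 12, Stonebridge 3.
Every allocation lies between the lower and upper quota.

none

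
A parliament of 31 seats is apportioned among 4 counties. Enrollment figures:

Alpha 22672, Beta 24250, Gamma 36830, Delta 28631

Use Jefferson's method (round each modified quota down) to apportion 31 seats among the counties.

Alpha=6, Beta=7, Gamma=10, Delta=8

Standard divisor 112383/31 ≈ 3625.258; standard quotas: Alpha 6.254, Beta 6.689, Gamma 10.159, Delta 7.898.
Rounding down gives 6, 6, 10, 7 = 29 seats, so the divisor must be adjusted.
With modified divisor 3400: modified quotas Alpha 6.668, Beta 7.132, Gamma 10.832, Delta 8.421.
Rounding down: Alpha 6, Beta 7, Gamma 10, Delta 8 (total 31).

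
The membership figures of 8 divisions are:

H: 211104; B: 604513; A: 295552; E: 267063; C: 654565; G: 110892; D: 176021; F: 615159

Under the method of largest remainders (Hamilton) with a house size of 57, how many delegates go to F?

12

Total 2934869; standard divisor 2934869/57 ≈ 51488.93.
Standard quotas: H 4.1000, B 11.7406, A 5.7401, E 5.1868, C 12.7127, G 2.1537, D 3.4186, F 11.9474.
Lower quotas: H 4, B 11, A 5, E 5, C 12, G 2, D 3, F 11 (sum 53, leaving 4 seats).
Remainders in descending order: F 0.9474, B 0.7406, A 0.7401, C 0.7127, D 0.4186, E 0.1868, G 0.1537, H 0.1000.
The surplus seats go to F, B, A, C.
F receives 12.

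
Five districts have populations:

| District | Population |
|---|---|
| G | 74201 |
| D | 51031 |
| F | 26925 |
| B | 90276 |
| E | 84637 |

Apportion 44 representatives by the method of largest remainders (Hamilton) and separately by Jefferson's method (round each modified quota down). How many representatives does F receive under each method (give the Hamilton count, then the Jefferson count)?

Hamilton: G 10, D 7, F 4, B 12, E 11.
Jefferson: G 10, D 7, F 3, B 12, E 12.
F gets 4 under Hamilton and 3 under Jefferson.

4 and 3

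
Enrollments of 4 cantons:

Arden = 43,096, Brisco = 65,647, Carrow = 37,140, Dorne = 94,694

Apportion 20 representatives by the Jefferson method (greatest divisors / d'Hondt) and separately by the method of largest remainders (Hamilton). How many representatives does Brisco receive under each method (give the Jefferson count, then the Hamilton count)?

6 and 5

Jefferson: Arden 3, Brisco 6, Carrow 3, Dorne 8.
Hamilton: Arden 4, Brisco 5, Carrow 3, Dorne 8.
Brisco gets 6 under Jefferson and 5 under Hamilton.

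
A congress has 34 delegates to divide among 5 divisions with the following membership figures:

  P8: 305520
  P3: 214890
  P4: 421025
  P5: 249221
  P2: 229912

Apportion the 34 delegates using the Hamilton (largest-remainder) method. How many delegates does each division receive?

P8 7, P3 5, P4 10, P5 6, P2 6

Standard divisor: 1420568 ÷ 34 ≈ 41781.412.
Standard quotas: P8 7.3123, P3 5.1432, P4 10.0768, P5 5.9649, P2 5.5027.
Lower quotas: P8 7, P3 5, P4 10, P5 5, P2 5 (sum 32, leaving 2 seats).
Remainders in descending order: P5 0.9649, P2 0.5027, P8 0.3123, P3 0.1432, P4 0.0768.
The surplus seats go to P5, P2.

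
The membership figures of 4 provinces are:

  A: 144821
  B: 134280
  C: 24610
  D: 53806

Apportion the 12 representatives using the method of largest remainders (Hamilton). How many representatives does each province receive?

Standard divisor: 357517 ÷ 12 ≈ 29793.083.
Standard quotas: A 4.8609, B 4.5071, C 0.8260, D 1.8060.
Lower quotas: A 4, B 4, C 0, D 1 (sum 9, leaving 3 seats).
Remainders in descending order: A 0.8609, C 0.8260, D 0.8060, B 0.5071.
The surplus seats go to A, C, D.

A=5, B=4, C=1, D=2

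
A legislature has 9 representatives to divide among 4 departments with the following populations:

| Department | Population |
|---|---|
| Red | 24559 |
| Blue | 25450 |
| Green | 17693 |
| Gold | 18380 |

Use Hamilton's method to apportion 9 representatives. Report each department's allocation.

The standard divisor is 86082/9 ≈ 9564.667.
Standard quotas: Red 2.5677, Blue 2.6608, Green 1.8498, Gold 1.9217.
Lower quotas: Red 2, Blue 2, Green 1, Gold 1 (sum 6, leaving 3 seats).
Remainders in descending order: Gold 0.9217, Green 0.8498, Blue 0.6608, Red 0.5677.
The surplus seats go to Gold, Green, Blue.

Red 2, Blue 3, Green 2, Gold 2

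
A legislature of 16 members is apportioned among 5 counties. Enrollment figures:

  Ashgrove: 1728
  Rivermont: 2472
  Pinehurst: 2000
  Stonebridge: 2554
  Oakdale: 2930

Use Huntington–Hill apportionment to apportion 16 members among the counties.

Ashgrove 2, Rivermont 3, Pinehurst 3, Stonebridge 4, Oakdale 4

With divisor 725: modified quotas Ashgrove 2.383, Rivermont 3.410, Pinehurst 2.759, Stonebridge 3.523, Oakdale 4.041.
Geometric-mean thresholds: Ashgrove √(2·3)=2.449, Rivermont √(3·4)=3.464, Pinehurst √(2·3)=2.449, Stonebridge √(3·4)=3.464, Oakdale √(4·5)=4.472.
Each quota rounded against its threshold gives Ashgrove 2, Rivermont 3, Pinehurst 3, Stonebridge 4, Oakdale 4 (total 16).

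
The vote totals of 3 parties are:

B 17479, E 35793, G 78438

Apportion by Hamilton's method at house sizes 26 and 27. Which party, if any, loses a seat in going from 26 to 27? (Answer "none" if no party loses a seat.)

none

At 26 seats: B 3, E 7, G 16.
At 27 seats: B 4, E 7, G 16.
No party's allocation decreased.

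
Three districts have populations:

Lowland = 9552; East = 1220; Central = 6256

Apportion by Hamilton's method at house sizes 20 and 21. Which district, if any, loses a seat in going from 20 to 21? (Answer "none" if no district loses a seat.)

At 20 seats: Lowland 11, East 2, Central 7.
At 21 seats: Lowland 12, East 1, Central 8.
East drops from 2 to 1.

East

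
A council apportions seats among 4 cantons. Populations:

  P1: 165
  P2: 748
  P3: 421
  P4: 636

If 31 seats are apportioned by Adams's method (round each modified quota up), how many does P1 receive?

3

Standard divisor 1970/31 ≈ 63.548; standard quotas: P1 2.596, P2 11.771, P3 6.625, P4 10.008.
Rounding up gives 3, 12, 7, 11 = 33 seats, so the divisor must be adjusted.
With modified divisor 69: modified quotas P1 2.391, P2 10.841, P3 6.101, P4 9.217.
Rounding up: P1 3, P2 11, P3 7, P4 10 (total 31).
P1 receives 3.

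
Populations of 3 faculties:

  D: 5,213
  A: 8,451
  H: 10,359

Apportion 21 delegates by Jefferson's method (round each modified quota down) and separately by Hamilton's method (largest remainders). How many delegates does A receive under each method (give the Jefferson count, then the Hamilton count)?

Jefferson: D 4, A 8, H 9.
Hamilton: D 5, A 7, H 9.
A gets 8 under Jefferson and 7 under Hamilton.

8 and 7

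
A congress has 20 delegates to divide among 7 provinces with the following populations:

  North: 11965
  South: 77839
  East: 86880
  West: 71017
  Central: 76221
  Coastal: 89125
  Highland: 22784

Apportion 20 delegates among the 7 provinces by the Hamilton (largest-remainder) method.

The standard divisor is 435831/20 ≈ 21791.55.
Standard quotas: North 0.5491, South 3.5720, East 3.9869, West 3.2589, Central 3.4977, Coastal 4.0899, Highland 1.0455.
Lower quotas: North 0, South 3, East 3, West 3, Central 3, Coastal 4, Highland 1 (sum 17, leaving 3 seats).
Remainders in descending order: East 0.9869, South 0.5720, North 0.5491, Central 0.4977, West 0.2589, Coastal 0.0899, Highland 0.0455.
Largest remainders: East, South, North receive the extra seats.

North 1, South 4, East 4, West 3, Central 3, Coastal 4, Highland 1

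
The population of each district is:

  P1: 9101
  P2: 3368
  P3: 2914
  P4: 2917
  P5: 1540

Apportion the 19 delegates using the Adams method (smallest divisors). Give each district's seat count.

Standard divisor 19840/19 ≈ 1044.211; standard quotas: P1 8.716, P2 3.225, P3 2.791, P4 2.793, P5 1.475.
Rounding up gives 9, 4, 3, 3, 2 = 21 seats, so the divisor must be adjusted.
With modified divisor 1200: modified quotas P1 7.584, P2 2.807, P3 2.428, P4 2.431, P5 1.283.
Rounding up: P1 8, P2 3, P3 3, P4 3, P5 2 (total 19).

P1 8, P2 3, P3 3, P4 3, P5 2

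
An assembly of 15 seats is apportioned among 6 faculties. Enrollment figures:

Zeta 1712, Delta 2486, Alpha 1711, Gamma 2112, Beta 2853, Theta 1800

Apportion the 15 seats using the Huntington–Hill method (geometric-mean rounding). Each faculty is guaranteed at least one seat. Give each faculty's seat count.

With divisor 843: modified quotas Zeta 2.031, Delta 2.949, Alpha 2.030, Gamma 2.505, Beta 3.384, Theta 2.135.
Geometric-mean thresholds: Zeta √(2·3)=2.449, Delta √(2·3)=2.449, Alpha √(2·3)=2.449, Gamma √(2·3)=2.449, Beta √(3·4)=3.464, Theta √(2·3)=2.449.
Each quota rounded against its threshold gives Zeta 2, Delta 3, Alpha 2, Gamma 3, Beta 3, Theta 2 (total 15).

Zeta 2; Delta 3; Alpha 2; Gamma 3; Beta 3; Theta 2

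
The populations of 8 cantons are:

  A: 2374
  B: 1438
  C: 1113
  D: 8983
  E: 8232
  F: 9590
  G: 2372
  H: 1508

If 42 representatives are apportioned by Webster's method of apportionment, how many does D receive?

Standard divisor 35610/42 ≈ 847.857; standard quotas: A 2.800, B 1.696, C 1.313, D 10.595, E 9.709, F 11.311, G 2.798, H 1.779.
Rounding to the nearest integer gives 3, 2, 1, 11, 10, 11, 3, 2 = 43 seats, so the divisor must be adjusted.
With modified divisor 860: modified quotas A 2.760, B 1.672, C 1.294, D 10.445, E 9.572, F 11.151, G 2.758, H 1.753.
Rounding to the nearest integer: A 3, B 2, C 1, D 10, E 10, F 11, G 3, H 2 (total 42).
D receives 10.

10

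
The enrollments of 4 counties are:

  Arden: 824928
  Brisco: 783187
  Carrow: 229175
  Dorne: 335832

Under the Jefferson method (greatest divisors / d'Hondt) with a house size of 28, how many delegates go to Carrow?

Standard divisor 2173122/28 ≈ 77611.5; standard quotas: Arden 10.629, Brisco 10.091, Carrow 2.953, Dorne 4.327.
Rounding down gives 10, 10, 2, 4 = 26 seats, so the divisor must be adjusted.
With modified divisor 73100: modified quotas Arden 11.285, Brisco 10.714, Carrow 3.135, Dorne 4.594.
Rounding down: Arden 11, Brisco 10, Carrow 3, Dorne 4 (total 28).
Carrow receives 3.

3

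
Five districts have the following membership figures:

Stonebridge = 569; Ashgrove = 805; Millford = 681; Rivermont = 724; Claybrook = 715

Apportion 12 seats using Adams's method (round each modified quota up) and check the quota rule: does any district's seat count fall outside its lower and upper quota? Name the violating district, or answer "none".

none

Standard quotas: Stonebridge 1.954, Ashgrove 2.765, Millford 2.339, Rivermont 2.487, Claybrook 2.456.
Adams allocation: Stonebridge 2, Ashgrove 3, Millford 2, Rivermont 3, Claybrook 2.
Every allocation lies between the lower and upper quota.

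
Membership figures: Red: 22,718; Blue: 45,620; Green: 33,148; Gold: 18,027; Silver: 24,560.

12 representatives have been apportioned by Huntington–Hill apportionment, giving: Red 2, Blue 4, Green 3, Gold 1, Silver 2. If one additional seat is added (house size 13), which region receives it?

Gold

Priority for the next seat is population ÷ (√(s·(s+1))).
Priorities: Red 9274.585, Blue 10200.942, Green 9569.003, Gold 12747.014, Silver 10026.578.
Highest priority: Gold.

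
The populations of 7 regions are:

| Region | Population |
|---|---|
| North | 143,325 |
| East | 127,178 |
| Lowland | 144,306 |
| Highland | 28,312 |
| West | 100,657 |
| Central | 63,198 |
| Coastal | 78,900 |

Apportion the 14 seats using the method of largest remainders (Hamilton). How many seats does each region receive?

Total 685876; standard divisor 685876/14 ≈ 48991.143.
Standard quotas: North 2.9255, East 2.5959, Lowland 2.9456, Highland 0.5779, West 2.0546, Central 1.2900, Coastal 1.6105.
Lower quotas: North 2, East 2, Lowland 2, Highland 0, West 2, Central 1, Coastal 1 (sum 10, leaving 4 seats).
Remainders in descending order: Lowland 0.9456, North 0.9255, Coastal 0.6105, East 0.5959, Highland 0.5779, Central 0.2900, West 0.0546.
Largest remainders: Lowland, North, Coastal, East receive the extra seats.

North 3, East 3, Lowland 3, Highland 0, West 2, Central 1, Coastal 2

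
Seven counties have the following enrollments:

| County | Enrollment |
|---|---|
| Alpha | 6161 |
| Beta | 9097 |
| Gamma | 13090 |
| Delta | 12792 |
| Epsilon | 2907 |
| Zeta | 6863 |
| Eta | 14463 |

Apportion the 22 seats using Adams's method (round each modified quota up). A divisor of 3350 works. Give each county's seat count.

With modified divisor 3350: modified quotas Alpha 1.839, Beta 2.716, Gamma 3.907, Delta 3.819, Epsilon 0.868, Zeta 2.049, Eta 4.317.
Rounding up: Alpha 2, Beta 3, Gamma 4, Delta 4, Epsilon 1, Zeta 3, Eta 5 (total 22).

Alpha 2; Beta 3; Gamma 4; Delta 4; Epsilon 1; Zeta 3; Eta 5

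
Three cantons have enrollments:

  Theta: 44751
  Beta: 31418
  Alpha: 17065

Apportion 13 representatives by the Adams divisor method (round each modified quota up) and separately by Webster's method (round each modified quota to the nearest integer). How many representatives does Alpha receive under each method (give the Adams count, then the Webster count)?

3 and 2

Adams: Theta 6, Beta 4, Alpha 3.
Webster: Theta 6, Beta 5, Alpha 2.
Alpha gets 3 under Adams and 2 under Webster.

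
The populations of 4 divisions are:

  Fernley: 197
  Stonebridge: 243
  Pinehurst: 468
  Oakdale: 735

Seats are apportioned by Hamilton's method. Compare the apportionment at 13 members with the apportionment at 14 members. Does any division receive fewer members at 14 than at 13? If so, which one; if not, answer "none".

none

At 13 seats: Fernley 1, Stonebridge 2, Pinehurst 4, Oakdale 6.
At 14 seats: Fernley 2, Stonebridge 2, Pinehurst 4, Oakdale 6.
No division's allocation decreased.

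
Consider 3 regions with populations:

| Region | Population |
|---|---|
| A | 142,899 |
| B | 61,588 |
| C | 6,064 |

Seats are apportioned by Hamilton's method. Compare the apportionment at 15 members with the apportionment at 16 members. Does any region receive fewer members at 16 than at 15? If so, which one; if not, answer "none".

At 15 seats: A 10, B 4, C 1.
At 16 seats: A 11, B 5, C 0.
C drops from 1 to 0.

C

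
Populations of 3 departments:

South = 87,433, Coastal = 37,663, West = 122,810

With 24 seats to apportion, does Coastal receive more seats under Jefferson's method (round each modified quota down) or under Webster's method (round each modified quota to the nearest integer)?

Webster

Jefferson: South 9, Coastal 3, West 12.
Webster: South 8, Coastal 4, West 12.
Coastal gets 3 under Jefferson and 4 under Webster.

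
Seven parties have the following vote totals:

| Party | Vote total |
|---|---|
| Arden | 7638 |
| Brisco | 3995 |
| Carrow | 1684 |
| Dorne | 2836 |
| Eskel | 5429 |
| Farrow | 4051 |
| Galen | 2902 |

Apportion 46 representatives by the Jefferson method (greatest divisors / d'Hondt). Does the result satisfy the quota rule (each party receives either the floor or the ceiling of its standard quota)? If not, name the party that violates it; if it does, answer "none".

none

Standard quotas: Arden 12.313, Brisco 6.440, Carrow 2.715, Dorne 4.572, Eskel 8.752, Farrow 6.530, Galen 4.678.
Jefferson allocation: Arden 13, Brisco 6, Carrow 2, Dorne 4, Eskel 9, Farrow 7, Galen 5.
Every allocation lies between the lower and upper quota.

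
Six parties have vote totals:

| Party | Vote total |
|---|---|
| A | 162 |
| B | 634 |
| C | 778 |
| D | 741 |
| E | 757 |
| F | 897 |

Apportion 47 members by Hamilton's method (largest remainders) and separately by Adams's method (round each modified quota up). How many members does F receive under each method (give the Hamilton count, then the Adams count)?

Hamilton: A 2, B 7, C 9, D 9, E 9, F 11.
Adams: A 2, B 8, C 9, D 9, E 9, F 10.
F gets 11 under Hamilton and 10 under Adams.

11 and 10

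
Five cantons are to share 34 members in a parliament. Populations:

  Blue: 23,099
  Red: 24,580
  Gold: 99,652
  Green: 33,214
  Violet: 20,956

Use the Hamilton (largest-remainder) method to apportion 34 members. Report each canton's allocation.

The standard divisor is 201501/34 ≈ 5926.5.
Standard quotas: Blue 3.8976, Red 4.1475, Gold 16.8146, Green 5.6043, Violet 3.5360.
Lower quotas: Blue 3, Red 4, Gold 16, Green 5, Violet 3 (sum 31, leaving 3 seats).
Remainders in descending order: Blue 0.8976, Gold 0.8146, Green 0.6043, Violet 0.5360, Red 0.1475.
The surplus seats go to Blue, Gold, Green.

Blue 4, Red 4, Gold 17, Green 6, Violet 3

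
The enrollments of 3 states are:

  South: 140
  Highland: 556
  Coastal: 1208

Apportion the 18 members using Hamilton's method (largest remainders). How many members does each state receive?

The standard divisor is 1904/18 ≈ 105.778.
Standard quotas: South 1.324, Highland 5.256, Coastal 11.420.
Lower quotas: South 1, Highland 5, Coastal 11 (sum 17, leaving 1 seat).
Remainders in descending order: Coastal 0.420, South 0.324, Highland 0.256.
Largest remainder: Coastal receives the extra seat.

South 1; Highland 5; Coastal 12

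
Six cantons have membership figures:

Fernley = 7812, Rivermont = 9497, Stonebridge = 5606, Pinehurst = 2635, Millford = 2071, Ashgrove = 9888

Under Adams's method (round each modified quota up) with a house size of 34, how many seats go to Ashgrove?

9

Standard divisor 37509/34 ≈ 1103.206; standard quotas: Fernley 7.081, Rivermont 8.609, Stonebridge 5.082, Pinehurst 2.388, Millford 1.877, Ashgrove 8.963.
Rounding up gives 8, 9, 6, 3, 2, 9 = 37 seats, so the divisor must be adjusted.
With modified divisor 1200: modified quotas Fernley 6.510, Rivermont 7.914, Stonebridge 4.672, Pinehurst 2.196, Millford 1.726, Ashgrove 8.240.
Rounding up: Fernley 7, Rivermont 8, Stonebridge 5, Pinehurst 3, Millford 2, Ashgrove 9 (total 34).
Ashgrove receives 9.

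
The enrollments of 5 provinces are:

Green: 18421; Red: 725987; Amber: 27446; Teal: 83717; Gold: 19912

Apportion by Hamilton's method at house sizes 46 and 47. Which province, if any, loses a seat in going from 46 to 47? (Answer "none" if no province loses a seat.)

At 46 seats: Green 1, Red 38, Amber 2, Teal 4, Gold 1.
At 47 seats: Green 1, Red 39, Amber 1, Teal 5, Gold 1.
Amber drops from 2 to 1.

Amber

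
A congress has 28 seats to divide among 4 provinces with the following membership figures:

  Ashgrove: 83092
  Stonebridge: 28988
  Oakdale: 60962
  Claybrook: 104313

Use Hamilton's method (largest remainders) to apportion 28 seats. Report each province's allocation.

Ashgrove 8, Stonebridge 3, Oakdale 6, Claybrook 11

Total 277355; standard divisor 277355/28 ≈ 9905.536.
Standard quotas: Ashgrove 8.3884, Stonebridge 2.9264, Oakdale 6.1543, Claybrook 10.5308.
Lower quotas: Ashgrove 8, Stonebridge 2, Oakdale 6, Claybrook 10 (sum 26, leaving 2 seats).
Remainders in descending order: Stonebridge 0.9264, Claybrook 0.5308, Ashgrove 0.3884, Oakdale 0.1543.
The surplus seats go to Stonebridge, Claybrook.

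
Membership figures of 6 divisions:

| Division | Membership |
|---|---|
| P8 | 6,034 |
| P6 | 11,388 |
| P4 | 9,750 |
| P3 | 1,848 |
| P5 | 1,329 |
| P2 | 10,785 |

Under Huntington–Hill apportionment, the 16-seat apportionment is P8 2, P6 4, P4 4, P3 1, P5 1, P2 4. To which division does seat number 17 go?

P6

Priority for the next seat is population ÷ (√(s·(s+1))).
Priorities: P8 2463.370, P6 2546.434, P4 2180.166, P3 1306.733, P5 939.745, P2 2411.599.
Highest priority: P6.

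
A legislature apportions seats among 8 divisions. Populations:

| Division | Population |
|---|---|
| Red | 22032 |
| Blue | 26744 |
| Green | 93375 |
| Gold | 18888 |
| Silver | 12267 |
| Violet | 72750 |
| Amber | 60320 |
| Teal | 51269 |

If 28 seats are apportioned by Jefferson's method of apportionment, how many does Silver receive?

Standard divisor 357645/28 ≈ 12773.036; standard quotas: Red 1.725, Blue 2.094, Green 7.310, Gold 1.479, Silver 0.960, Violet 5.696, Amber 4.722, Teal 4.014.
Rounding down gives 1, 2, 7, 1, 0, 5, 4, 4 = 24 seats, so the divisor must be adjusted.
With modified divisor 11300: modified quotas Red 1.950, Blue 2.367, Green 8.263, Gold 1.672, Silver 1.086, Violet 6.438, Amber 5.338, Teal 4.537.
Rounding down: Red 1, Blue 2, Green 8, Gold 1, Silver 1, Violet 6, Amber 5, Teal 4 (total 28).
Silver receives 1.

1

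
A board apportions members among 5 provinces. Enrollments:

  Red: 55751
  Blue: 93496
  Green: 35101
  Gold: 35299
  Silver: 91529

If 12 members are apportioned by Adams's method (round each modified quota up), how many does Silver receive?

Standard divisor 311176/12 ≈ 25931.333; standard quotas: Red 2.150, Blue 3.606, Green 1.354, Gold 1.361, Silver 3.530.
Rounding up gives 3, 4, 2, 2, 4 = 15 seats, so the divisor must be adjusted.
With modified divisor 33100: modified quotas Red 1.684, Blue 2.825, Green 1.060, Gold 1.066, Silver 2.765.
Rounding up: Red 2, Blue 3, Green 2, Gold 2, Silver 3 (total 12).
Silver receives 3.

3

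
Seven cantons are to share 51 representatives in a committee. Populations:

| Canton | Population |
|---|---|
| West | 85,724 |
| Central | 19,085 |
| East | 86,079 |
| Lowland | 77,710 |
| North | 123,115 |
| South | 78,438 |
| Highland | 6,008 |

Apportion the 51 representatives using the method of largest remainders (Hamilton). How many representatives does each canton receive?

Total 476159; standard divisor 476159/51 ≈ 9336.451.
Standard quotas: West 9.1816, Central 2.0441, East 9.2197, Lowland 8.3233, North 13.1865, South 8.4013, Highland 0.6435.
Lower quotas: West 9, Central 2, East 9, Lowland 8, North 13, South 8, Highland 0 (sum 49, leaving 2 seats).
Remainders in descending order: Highland 0.6435, South 0.4013, Lowland 0.3233, East 0.2197, North 0.1865, West 0.1816, Central 0.0441.
The surplus seats go to Highland, South.

West 9, Central 2, East 9, Lowland 8, North 13, South 9, Highland 1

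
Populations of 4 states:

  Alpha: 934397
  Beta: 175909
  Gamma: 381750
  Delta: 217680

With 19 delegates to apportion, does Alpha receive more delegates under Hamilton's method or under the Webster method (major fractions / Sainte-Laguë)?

Webster

Hamilton: Alpha 10, Beta 2, Gamma 4, Delta 3.
Webster: Alpha 11, Beta 2, Gamma 4, Delta 2.
Alpha gets 10 under Hamilton and 11 under Webster.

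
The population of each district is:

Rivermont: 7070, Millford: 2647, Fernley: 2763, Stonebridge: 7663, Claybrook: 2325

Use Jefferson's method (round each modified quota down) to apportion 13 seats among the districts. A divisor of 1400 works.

With modified divisor 1400: modified quotas Rivermont 5.050, Millford 1.891, Fernley 1.974, Stonebridge 5.474, Claybrook 1.661.
Rounding down: Rivermont 5, Millford 1, Fernley 1, Stonebridge 5, Claybrook 1 (total 13).

Rivermont=5; Millford=1; Fernley=1; Stonebridge=5; Claybrook=1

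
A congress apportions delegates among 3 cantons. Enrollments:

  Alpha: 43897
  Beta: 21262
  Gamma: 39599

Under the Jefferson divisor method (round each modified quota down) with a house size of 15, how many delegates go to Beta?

3

Standard divisor 104758/15 ≈ 6983.867; standard quotas: Alpha 6.285, Beta 3.044, Gamma 5.670.
Rounding down gives 6, 3, 5 = 14 seats, so the divisor must be adjusted.
With modified divisor 6400: modified quotas Alpha 6.859, Beta 3.322, Gamma 6.187.
Rounding down: Alpha 6, Beta 3, Gamma 6 (total 15).
Beta receives 3.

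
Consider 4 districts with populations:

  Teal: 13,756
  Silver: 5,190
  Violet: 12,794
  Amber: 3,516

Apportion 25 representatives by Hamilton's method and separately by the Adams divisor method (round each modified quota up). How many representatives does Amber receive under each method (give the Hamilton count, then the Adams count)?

2 and 3

Hamilton: Teal 10, Silver 4, Violet 9, Amber 2.
Adams: Teal 9, Silver 4, Violet 9, Amber 3.
Amber gets 2 under Hamilton and 3 under Adams.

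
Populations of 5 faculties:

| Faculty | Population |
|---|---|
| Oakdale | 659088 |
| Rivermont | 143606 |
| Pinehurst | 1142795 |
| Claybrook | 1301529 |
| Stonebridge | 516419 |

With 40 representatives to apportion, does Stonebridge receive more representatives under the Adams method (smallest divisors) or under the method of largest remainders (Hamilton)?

Adams: Oakdale 7, Rivermont 2, Pinehurst 12, Claybrook 13, Stonebridge 6.
Hamilton: Oakdale 7, Rivermont 2, Pinehurst 12, Claybrook 14, Stonebridge 5.
Stonebridge gets 6 under Adams and 5 under Hamilton.

Adams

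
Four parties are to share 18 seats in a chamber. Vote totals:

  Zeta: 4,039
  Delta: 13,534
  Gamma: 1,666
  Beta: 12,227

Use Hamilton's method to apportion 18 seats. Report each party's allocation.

Standard divisor: 31466 ÷ 18 ≈ 1748.111.
Standard quotas: Zeta 2.3105, Delta 7.7421, Gamma 0.9530, Beta 6.9944.
Lower quotas: Zeta 2, Delta 7, Gamma 0, Beta 6 (sum 15, leaving 3 seats).
Remainders in descending order: Beta 0.9944, Gamma 0.9530, Delta 0.7421, Zeta 0.3105.
Largest remainders: Beta, Gamma, Delta receive the extra seats.

Zeta 2, Delta 8, Gamma 1, Beta 7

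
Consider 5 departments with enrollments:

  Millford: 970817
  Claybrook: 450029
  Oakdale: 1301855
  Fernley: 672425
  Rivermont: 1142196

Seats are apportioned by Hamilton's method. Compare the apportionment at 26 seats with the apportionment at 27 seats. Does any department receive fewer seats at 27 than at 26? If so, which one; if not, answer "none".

Claybrook

At 26 seats: Millford 6, Claybrook 3, Oakdale 7, Fernley 4, Rivermont 6.
At 27 seats: Millford 6, Claybrook 2, Oakdale 8, Fernley 4, Rivermont 7.
Claybrook drops from 3 to 2.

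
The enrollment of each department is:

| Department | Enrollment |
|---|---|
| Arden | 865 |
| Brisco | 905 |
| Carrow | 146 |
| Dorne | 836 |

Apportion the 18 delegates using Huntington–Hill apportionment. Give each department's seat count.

Arden 6, Brisco 6, Carrow 1, Dorne 5

With divisor 155: modified quotas Arden 5.581, Brisco 5.839, Carrow 0.942, Dorne 5.394.
Geometric-mean thresholds: Arden √(5·6)=5.477, Brisco √(5·6)=5.477, Carrow (min 1), Dorne √(5·6)=5.477.
Each quota rounded against its threshold gives Arden 6, Brisco 6, Carrow 1, Dorne 5 (total 18).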